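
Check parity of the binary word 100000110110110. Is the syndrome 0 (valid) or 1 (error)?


Syndrome = XOR of all bits = 1 XOR 0 XOR 0 XOR 0 XOR 0 XOR 0 XOR 1 XOR 1 XOR 0 XOR 1 XOR 1 XOR 0 XOR 1 XOR 1 XOR 0 = 1

1


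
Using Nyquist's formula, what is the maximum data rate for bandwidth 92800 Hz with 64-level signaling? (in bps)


Rate = 2 * B * log2(M) = 2 * 92800 * 6.0 = 1113600.0

1113600.0 bps


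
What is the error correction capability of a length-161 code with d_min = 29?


Correction capability = floor((d-1)/2) = floor((29-1)/2) = 14

14 errors


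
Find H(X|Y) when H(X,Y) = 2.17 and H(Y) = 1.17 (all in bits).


H(X|Y) = H(X,Y) - H(Y) = 2.17 - 1.17 = 1.0

1.0 bits


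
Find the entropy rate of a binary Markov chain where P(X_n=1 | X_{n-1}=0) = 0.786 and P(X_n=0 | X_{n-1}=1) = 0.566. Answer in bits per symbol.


Stationary distribution: pi_0 = p10/(p01+p10) = 0.4186, pi_1 = 0.5814. Entropy rate H' = pi_0*H(p01) + pi_1*H(p10) = 0.4186*0.7491 + 0.5814*0.9874 = 0.8876

0.8876 bits/symbol


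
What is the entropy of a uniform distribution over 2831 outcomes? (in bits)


H = log2(n) = log2(2831) = 11.4671

11.4671 bits


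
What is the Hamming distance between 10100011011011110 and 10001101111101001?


Count differing positions: . . ^ . ^ ^ ^ . ^ . . ^ ^ . ^ ^ ^ = 10 differences

10


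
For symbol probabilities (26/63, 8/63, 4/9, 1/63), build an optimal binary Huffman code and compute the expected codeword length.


Huffman construction (repeatedly merge the two least-probable nodes; each merge adds 1 bit to every symbol beneath it): 1/63 + 8/63 = 1/7; 1/7 + 26/63 = 5/9; 4/9 + 5/9 = 1. Resulting codeword lengths (in the order the probabilities were given): (2, 3, 1, 3). L_avg = sum(p_i * l_i) = 26/63*2 + 8/63*3 + 4/9*1 + 1/63*3 = 107/63 = 1.6984

1.6984 bits


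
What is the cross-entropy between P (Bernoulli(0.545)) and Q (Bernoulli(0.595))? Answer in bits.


H(P,Q) = -p*log2(q) - (1-p)*log2(1-q). -0.545*log2(0.595) = 0.408226; -0.455*log2(0.405) = 0.593323. H(P,Q) = 0.408226 + 0.593323 = 1.0015

1.0015 bits


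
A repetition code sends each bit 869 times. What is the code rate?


Rate = k/n = 1/869

1/869


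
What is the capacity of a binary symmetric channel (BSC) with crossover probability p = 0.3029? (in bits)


H(p) = -p*log2(p) - (1-p)*log2(1-p) = -0.3029*log2(0.3029) - 0.6971*log2(0.6971) = 0.521923 + 0.362884 = 0.8848. C = 1 - H(p) = 1 - 0.8848 = 0.1152

0.1152 bits


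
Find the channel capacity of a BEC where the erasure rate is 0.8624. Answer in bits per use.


C = 1 - epsilon = 1 - 0.8624 = 0.1376

0.1376 bits


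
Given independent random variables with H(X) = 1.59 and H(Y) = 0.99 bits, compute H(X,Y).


For independent variables, H(X,Y) = H(X) + H(Y) = 1.59 + 0.99 = 2.58

2.58 bits


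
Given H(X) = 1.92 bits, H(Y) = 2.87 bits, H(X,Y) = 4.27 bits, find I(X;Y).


I(X;Y) = H(X) + H(Y) - H(X,Y) = 1.92 + 2.87 - 4.27 = 0.52

0.52 bits


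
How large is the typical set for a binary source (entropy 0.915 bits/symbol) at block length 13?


log2|A_typical| = nH = 13 * 0.915 = 11.895, so |A_typical| ~ 2^11.895 = 3.808e+03

3.808e+03


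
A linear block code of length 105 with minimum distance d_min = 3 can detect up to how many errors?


Detection capability = d_min - 1 = 3 - 1 = 2

2 errors


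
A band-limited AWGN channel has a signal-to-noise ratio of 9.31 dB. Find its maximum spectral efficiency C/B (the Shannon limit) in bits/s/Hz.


SNR_linear = 10^(9.31/10) = 8.531; C/B = log2(1 + SNR_linear) = log2(1 + 8.531) = 3.2526

3.2526 bits/s/Hz


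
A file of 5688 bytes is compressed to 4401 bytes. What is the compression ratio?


Ratio = original / compressed = 5688 / 4401 = 1.2924

1.2924


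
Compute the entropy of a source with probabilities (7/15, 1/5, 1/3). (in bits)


H = -sum(p_i * log2(p_i)). Terms: -(7/15)*log2(7/15) = 0.513117; -(1/5)*log2(1/5) = 0.464386; -(1/3)*log2(1/3) = 0.528321. H = 0.513117 + 0.464386 + 0.528321 = 1.5058

1.5058 bits


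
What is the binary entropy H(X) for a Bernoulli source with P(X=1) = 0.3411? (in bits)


H = -p*log2(p) - (1-p)*log2(1-p). -0.3411*log2(0.3411) = 0.529296; -0.6589*log2(0.6589) = 0.396571. H = 0.529296 + 0.396571 = 0.9259

0.9259 bits


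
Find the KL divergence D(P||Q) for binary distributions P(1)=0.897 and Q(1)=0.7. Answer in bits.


KL = p*log2(p/q) + (1-p)*log2((1-p)/(1-q)) = 0.897*log2(0.897/0.7) + 0.103*log2(0.103/0.3) = 0.162

0.162 bits


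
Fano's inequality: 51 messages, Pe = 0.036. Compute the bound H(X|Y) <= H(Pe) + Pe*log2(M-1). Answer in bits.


H(Pe) = -Pe*log2(Pe) - (1-Pe)*log2(1-Pe) = -0.036*log2(0.036) - 0.964*log2(0.964) = 0.172651 + 0.050991 = 0.2236. Pe*log2(M-1) = 0.036*log2(50) = 0.203179. Bound = H(Pe) + Pe*log2(M-1) = 0.172651 + 0.050991 + 0.203179 = 0.4268

0.4268 bits


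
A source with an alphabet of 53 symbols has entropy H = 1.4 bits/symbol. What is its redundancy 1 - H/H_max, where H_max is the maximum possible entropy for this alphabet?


H_max = log2(K) = log2(53) = 5.7279 bits/symbol. Redundancy = 1 - H/H_max = 1 - 1.4/5.7279 = 1 - 0.2444 = 0.7556

0.7556


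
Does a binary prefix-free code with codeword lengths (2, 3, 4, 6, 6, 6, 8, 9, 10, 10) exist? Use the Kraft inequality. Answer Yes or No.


Kraft sum = sum(2^(-l_i)) = 0.4922, need <= 1. Result: satisfied (a binary prefix-free code with these lengths exists)

Yes


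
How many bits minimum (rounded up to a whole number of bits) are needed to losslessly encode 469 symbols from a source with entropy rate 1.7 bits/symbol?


Minimum bits >= n * H = 469 * 1.7 = 797.3, rounded up to a whole number of bits = 798

798 bits


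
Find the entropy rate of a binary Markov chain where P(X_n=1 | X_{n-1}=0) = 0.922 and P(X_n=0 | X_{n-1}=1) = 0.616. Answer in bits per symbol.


Stationary distribution: pi_0 = p10/(p01+p10) = 0.4005, pi_1 = 0.5995. Entropy rate H' = pi_0*H(p01) + pi_1*H(p10) = 0.4005*0.3951 + 0.5995*0.9608 = 0.7342

0.7342 bits/symbol


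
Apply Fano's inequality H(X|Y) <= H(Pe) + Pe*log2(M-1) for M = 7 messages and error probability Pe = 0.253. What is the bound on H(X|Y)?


H(Pe) = -Pe*log2(Pe) - (1-Pe)*log2(1-Pe) = -0.253*log2(0.253) - 0.747*log2(0.747) = 0.501646 + 0.314352 = 0.816. Pe*log2(M-1) = 0.253*log2(6) = 0.653996. Bound = H(Pe) + Pe*log2(M-1) = 0.501646 + 0.314352 + 0.653996 = 1.47

1.47 bits


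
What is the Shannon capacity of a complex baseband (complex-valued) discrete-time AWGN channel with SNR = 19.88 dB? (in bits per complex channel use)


SNR_linear = 10^(19.88/10) = 97.2747; C = log2(1 + SNR_linear) = log2(1 + 97.2747) = 6.6187

6.6187 bits/channel use


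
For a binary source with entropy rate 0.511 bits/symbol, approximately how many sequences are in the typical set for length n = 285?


log2|A_typical| = nH = 285 * 0.511 = 145.635, so |A_typical| ~ 2^145.635 = 6.926e+43

6.926e+43


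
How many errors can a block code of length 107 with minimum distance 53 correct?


Correction capability = floor((d-1)/2) = floor((53-1)/2) = 26

26 errors


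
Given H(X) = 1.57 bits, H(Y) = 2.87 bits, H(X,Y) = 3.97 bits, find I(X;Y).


I(X;Y) = H(X) + H(Y) - H(X,Y) = 1.57 + 2.87 - 3.97 = 0.47

0.47 bits


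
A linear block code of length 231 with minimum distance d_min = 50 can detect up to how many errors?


Detection capability = d_min - 1 = 50 - 1 = 49

49 errors


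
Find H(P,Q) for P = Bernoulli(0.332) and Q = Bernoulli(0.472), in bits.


H(P,Q) = -p*log2(q) - (1-p)*log2(1-q). -0.332*log2(0.472) = 0.359603; -0.668*log2(0.528) = 0.615489. H(P,Q) = 0.359603 + 0.615489 = 0.9751

0.9751 bits


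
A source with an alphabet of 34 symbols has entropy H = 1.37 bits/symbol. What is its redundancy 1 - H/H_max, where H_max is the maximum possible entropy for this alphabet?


H_max = log2(K) = log2(34) = 5.0875 bits/symbol. Redundancy = 1 - H/H_max = 1 - 1.37/5.0875 = 1 - 0.2693 = 0.7307

0.7307


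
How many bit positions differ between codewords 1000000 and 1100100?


Count differing positions: . ^ . . ^ . . = 2 differences

2


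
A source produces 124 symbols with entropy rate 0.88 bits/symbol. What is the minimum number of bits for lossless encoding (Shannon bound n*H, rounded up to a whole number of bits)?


Minimum bits >= n * H = 124 * 0.88 = 109.12, rounded up to a whole number of bits = 110

110 bits


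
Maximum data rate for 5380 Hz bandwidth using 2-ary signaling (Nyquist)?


Rate = 2 * B * log2(M) = 2 * 5380 * 1.0 = 10760.0

10760.0 bps


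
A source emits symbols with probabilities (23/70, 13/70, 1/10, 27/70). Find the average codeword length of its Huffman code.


Huffman construction (repeatedly merge the two least-probable nodes; each merge adds 1 bit to every symbol beneath it): 1/10 + 13/70 = 2/7; 2/7 + 23/70 = 43/70; 27/70 + 43/70 = 1. Resulting codeword lengths (in the order the probabilities were given): (2, 3, 3, 1). L_avg = sum(p_i * l_i) = 23/70*2 + 13/70*3 + 1/10*3 + 27/70*1 = 19/10 = 1.9

1.9 bits


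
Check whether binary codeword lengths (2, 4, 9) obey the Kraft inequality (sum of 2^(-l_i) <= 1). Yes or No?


Kraft sum = sum(2^(-l_i)) = 0.3145, need <= 1. Result: satisfied (a binary prefix-free code with these lengths exists)

Yes


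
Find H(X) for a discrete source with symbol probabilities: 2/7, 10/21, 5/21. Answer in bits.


H = -sum(p_i * log2(p_i)). Terms: -(2/7)*log2(2/7) = 0.516387; -(10/21)*log2(10/21) = 0.509709; -(5/21)*log2(5/21) = 0.492950. H = 0.516387 + 0.509709 + 0.492950 = 1.519

1.519 bits


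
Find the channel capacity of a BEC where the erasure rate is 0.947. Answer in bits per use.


C = 1 - epsilon = 1 - 0.947 = 0.053

0.053 bits


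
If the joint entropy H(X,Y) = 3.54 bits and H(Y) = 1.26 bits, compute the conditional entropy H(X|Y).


H(X|Y) = H(X,Y) - H(Y) = 3.54 - 1.26 = 2.28

2.28 bits


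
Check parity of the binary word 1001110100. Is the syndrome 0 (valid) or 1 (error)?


Syndrome = XOR of all bits = 1 XOR 0 XOR 0 XOR 1 XOR 1 XOR 1 XOR 0 XOR 1 XOR 0 XOR 0 = 1

1


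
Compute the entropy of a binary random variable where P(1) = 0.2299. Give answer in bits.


H = -p*log2(p) - (1-p)*log2(1-p). -0.2299*log2(0.2299) = 0.487600; -0.7701*log2(0.7701) = 0.290237. H = 0.487600 + 0.290237 = 0.7778

0.7778 bits


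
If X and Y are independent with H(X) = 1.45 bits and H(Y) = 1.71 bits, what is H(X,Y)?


For independent variables, H(X,Y) = H(X) + H(Y) = 1.45 + 1.71 = 3.16

3.16 bits


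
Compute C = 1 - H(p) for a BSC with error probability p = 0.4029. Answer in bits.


H(p) = -p*log2(p) - (1-p)*log2(1-p) = -0.4029*log2(0.4029) - 0.5971*log2(0.5971) = 0.528406 + 0.444216 = 0.9726. C = 1 - H(p) = 1 - 0.9726 = 0.0274

0.0274 bits


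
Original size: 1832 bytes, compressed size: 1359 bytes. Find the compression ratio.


Ratio = original / compressed = 1832 / 1359 = 1.3481

1.3481


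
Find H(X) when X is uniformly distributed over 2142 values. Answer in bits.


H = log2(n) = log2(2142) = 11.0647

11.0647 bits


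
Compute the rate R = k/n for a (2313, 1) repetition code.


Rate = k/n = 1/2313

1/2313


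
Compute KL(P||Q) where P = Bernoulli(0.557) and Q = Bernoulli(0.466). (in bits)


KL = p*log2(p/q) + (1-p)*log2((1-p)/(1-q)) = 0.557*log2(0.557/0.466) + 0.443*log2(0.443/0.534) = 0.0239

0.0239 bits


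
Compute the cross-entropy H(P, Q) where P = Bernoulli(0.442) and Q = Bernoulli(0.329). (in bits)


H(P,Q) = -p*log2(q) - (1-p)*log2(1-q). -0.442*log2(0.329) = 0.708898; -0.558*log2(0.671) = 0.321193. H(P,Q) = 0.708898 + 0.321193 = 1.0301

1.0301 bits


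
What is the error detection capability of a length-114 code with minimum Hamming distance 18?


Detection capability = d_min - 1 = 18 - 1 = 17

17 errors


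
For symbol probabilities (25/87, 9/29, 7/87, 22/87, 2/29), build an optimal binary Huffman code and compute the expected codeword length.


Huffman construction (repeatedly merge the two least-probable nodes; each merge adds 1 bit to every symbol beneath it): 2/29 + 7/87 = 13/87; 13/87 + 22/87 = 35/87; 25/87 + 9/29 = 52/87; 35/87 + 52/87 = 1. Resulting codeword lengths (in the order the probabilities were given): (2, 2, 3, 2, 3). L_avg = sum(p_i * l_i) = 25/87*2 + 9/29*2 + 7/87*3 + 22/87*2 + 2/29*3 = 187/87 = 2.1494

2.1494 bits


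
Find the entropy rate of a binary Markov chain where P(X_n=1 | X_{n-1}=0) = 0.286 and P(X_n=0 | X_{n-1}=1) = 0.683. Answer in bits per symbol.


Stationary distribution: pi_0 = p10/(p01+p10) = 0.7049, pi_1 = 0.2951. Entropy rate H' = pi_0*H(p01) + pi_1*H(p10) = 0.7049*0.8635 + 0.2951*0.9011 = 0.8746

0.8746 bits/symbol


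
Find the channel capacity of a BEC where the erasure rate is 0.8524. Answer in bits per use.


C = 1 - epsilon = 1 - 0.8524 = 0.1476

0.1476 bits


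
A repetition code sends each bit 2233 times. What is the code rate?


Rate = k/n = 1/2233

1/2233


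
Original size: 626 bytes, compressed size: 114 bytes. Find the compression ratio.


Ratio = original / compressed = 626 / 114 = 5.4912

5.4912


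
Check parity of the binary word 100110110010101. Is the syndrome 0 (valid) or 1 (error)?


Syndrome = XOR of all bits = 1 XOR 0 XOR 0 XOR 1 XOR 1 XOR 0 XOR 1 XOR 1 XOR 0 XOR 0 XOR 1 XOR 0 XOR 1 XOR 0 XOR 1 = 0

0


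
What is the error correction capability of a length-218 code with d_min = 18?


Correction capability = floor((d-1)/2) = floor((18-1)/2) = 8

8 errors


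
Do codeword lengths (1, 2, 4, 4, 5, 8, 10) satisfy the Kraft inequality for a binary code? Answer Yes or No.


Kraft sum = sum(2^(-l_i)) = 0.9111, need <= 1. Result: satisfied (a binary prefix-free code with these lengths exists)

Yes


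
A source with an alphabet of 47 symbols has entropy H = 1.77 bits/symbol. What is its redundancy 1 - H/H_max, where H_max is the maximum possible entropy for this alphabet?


H_max = log2(K) = log2(47) = 5.5546 bits/symbol. Redundancy = 1 - H/H_max = 1 - 1.77/5.5546 = 1 - 0.3187 = 0.6813

0.6813


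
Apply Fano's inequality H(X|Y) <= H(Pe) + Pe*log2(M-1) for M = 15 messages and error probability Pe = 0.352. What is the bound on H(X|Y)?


H(Pe) = -Pe*log2(Pe) - (1-Pe)*log2(1-Pe) = -0.352*log2(0.352) - 0.648*log2(0.648) = 0.530236 + 0.405605 = 0.9358. Pe*log2(M-1) = 0.352*log2(14) = 1.340189. Bound = H(Pe) + Pe*log2(M-1) = 0.530236 + 0.405605 + 1.340189 = 2.276

2.276 bits


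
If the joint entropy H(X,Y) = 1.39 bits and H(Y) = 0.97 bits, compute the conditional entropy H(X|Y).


H(X|Y) = H(X,Y) - H(Y) = 1.39 - 0.97 = 0.42

0.42 bits


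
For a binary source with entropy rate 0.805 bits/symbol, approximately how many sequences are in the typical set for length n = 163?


log2|A_typical| = nH = 163 * 0.805 = 131.215, so |A_typical| ~ 2^131.215 = 3.160e+39

3.160e+39


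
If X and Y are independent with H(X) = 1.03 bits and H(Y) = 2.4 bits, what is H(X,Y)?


For independent variables, H(X,Y) = H(X) + H(Y) = 1.03 + 2.4 = 3.43

3.43 bits


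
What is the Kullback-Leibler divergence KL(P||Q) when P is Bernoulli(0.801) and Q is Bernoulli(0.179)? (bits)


KL = p*log2(p/q) + (1-p)*log2((1-p)/(1-q)) = 0.801*log2(0.801/0.179) + 0.199*log2(0.199/0.821) = 1.3248

1.3248 bits


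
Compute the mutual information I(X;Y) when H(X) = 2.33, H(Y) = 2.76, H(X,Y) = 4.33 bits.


I(X;Y) = H(X) + H(Y) - H(X,Y) = 2.33 + 2.76 - 4.33 = 0.76

0.76 bits


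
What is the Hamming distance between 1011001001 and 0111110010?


Count differing positions: ^ ^ . . ^ ^ ^ . ^ ^ = 7 differences

7


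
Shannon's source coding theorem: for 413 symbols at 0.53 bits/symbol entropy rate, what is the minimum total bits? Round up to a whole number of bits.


Minimum bits >= n * H = 413 * 0.53 = 218.89, rounded up to a whole number of bits = 219

219 bits


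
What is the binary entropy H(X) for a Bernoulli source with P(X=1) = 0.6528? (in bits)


H = -p*log2(p) - (1-p)*log2(1-p). -0.6528*log2(0.6528) = 0.401659; -0.3472*log2(0.3472) = 0.529883. H = 0.401659 + 0.529883 = 0.9315

0.9315 bits


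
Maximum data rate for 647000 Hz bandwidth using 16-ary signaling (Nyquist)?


Rate = 2 * B * log2(M) = 2 * 647000 * 4.0 = 5176000.0

5176000.0 bps


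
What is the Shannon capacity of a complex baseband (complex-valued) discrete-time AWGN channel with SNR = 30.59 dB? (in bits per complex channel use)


SNR_linear = 10^(30.59/10) = 1145.5129; C = log2(1 + SNR_linear) = log2(1 + 1145.5129) = 10.163

10.163 bits/channel use


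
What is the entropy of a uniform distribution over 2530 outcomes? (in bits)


H = log2(n) = log2(2530) = 11.3049

11.3049 bits


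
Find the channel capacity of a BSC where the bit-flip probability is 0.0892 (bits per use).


H(p) = -p*log2(p) - (1-p)*log2(1-p) = -0.0892*log2(0.0892) - 0.9108*log2(0.9108) = 0.311024 + 0.122770 = 0.4338. C = 1 - H(p) = 1 - 0.4338 = 0.5662

0.5662 bits


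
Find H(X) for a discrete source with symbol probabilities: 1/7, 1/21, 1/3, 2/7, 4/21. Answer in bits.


H = -sum(p_i * log2(p_i)). Terms: -(1/7)*log2(1/7) = 0.401051; -(1/21)*log2(1/21) = 0.209158; -(1/3)*log2(1/3) = 0.528321; -(2/7)*log2(2/7) = 0.516387; -(4/21)*log2(4/21) = 0.455680. H = 0.401051 + 0.209158 + 0.528321 + 0.516387 + 0.455680 = 2.1106

2.1106 bits


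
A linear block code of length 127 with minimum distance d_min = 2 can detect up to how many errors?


Detection capability = d_min - 1 = 2 - 1 = 1

1 errors


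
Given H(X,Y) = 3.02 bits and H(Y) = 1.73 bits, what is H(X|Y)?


H(X|Y) = H(X,Y) - H(Y) = 3.02 - 1.73 = 1.29

1.29 bits


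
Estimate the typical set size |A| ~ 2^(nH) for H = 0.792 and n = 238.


log2|A_typical| = nH = 238 * 0.792 = 188.496, so |A_typical| ~ 2^188.496 = 5.533e+56

5.533e+56


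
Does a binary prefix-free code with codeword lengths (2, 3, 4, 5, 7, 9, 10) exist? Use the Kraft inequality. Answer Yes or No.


Kraft sum = sum(2^(-l_i)) = 0.4795, need <= 1. Result: satisfied (a binary prefix-free code with these lengths exists)

Yes


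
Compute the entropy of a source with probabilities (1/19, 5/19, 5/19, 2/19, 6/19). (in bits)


H = -sum(p_i * log2(p_i)). Terms: -(1/19)*log2(1/19) = 0.223575; -(5/19)*log2(5/19) = 0.506842; -(5/19)*log2(5/19) = 0.506842; -(2/19)*log2(2/19) = 0.341887; -(6/19)*log2(6/19) = 0.525147. H = 0.223575 + 0.506842 + 0.506842 + 0.341887 + 0.525147 = 2.1043

2.1043 bits


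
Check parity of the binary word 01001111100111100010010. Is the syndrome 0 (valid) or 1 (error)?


Syndrome = XOR of all bits = 0 XOR 1 XOR 0 XOR 0 XOR 1 XOR 1 XOR 1 XOR 1 XOR 1 XOR 0 XOR 0 XOR 1 XOR 1 XOR 1 XOR 1 XOR 0 XOR 0 XOR 0 XOR 1 XOR 0 XOR 0 XOR 1 XOR 0 = 0

0


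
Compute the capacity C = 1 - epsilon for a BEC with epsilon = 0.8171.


C = 1 - epsilon = 1 - 0.8171 = 0.1829

0.1829 bits


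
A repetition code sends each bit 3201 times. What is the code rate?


Rate = k/n = 1/3201

1/3201


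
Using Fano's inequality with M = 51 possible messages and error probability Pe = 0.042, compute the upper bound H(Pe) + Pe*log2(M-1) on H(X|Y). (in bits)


H(Pe) = -Pe*log2(Pe) - (1-Pe)*log2(1-Pe) = -0.042*log2(0.042) - 0.958*log2(0.958) = 0.192086 + 0.059303 = 0.2514. Pe*log2(M-1) = 0.042*log2(50) = 0.237042. Bound = H(Pe) + Pe*log2(M-1) = 0.192086 + 0.059303 + 0.237042 = 0.4884

0.4884 bits


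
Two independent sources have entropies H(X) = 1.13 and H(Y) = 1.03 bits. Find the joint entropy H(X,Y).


For independent variables, H(X,Y) = H(X) + H(Y) = 1.13 + 1.03 = 2.16

2.16 bits


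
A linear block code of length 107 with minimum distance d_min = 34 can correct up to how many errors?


Correction capability = floor((d-1)/2) = floor((34-1)/2) = 16

16 errors


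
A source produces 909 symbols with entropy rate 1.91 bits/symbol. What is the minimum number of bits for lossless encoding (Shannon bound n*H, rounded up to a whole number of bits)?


Minimum bits >= n * H = 909 * 1.91 = 1736.19, rounded up to a whole number of bits = 1737

1737 bits


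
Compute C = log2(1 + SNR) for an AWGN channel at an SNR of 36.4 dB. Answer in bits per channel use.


SNR_linear = 10^(36.4/10) = 4365.1583; C = log2(1 + SNR_linear) = log2(1 + 4365.1583) = 12.0921

12.0921 bits/channel use


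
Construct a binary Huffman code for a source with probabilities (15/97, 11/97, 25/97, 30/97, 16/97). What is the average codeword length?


Huffman construction (repeatedly merge the two least-probable nodes; each merge adds 1 bit to every symbol beneath it): 11/97 + 15/97 = 26/97; 16/97 + 25/97 = 41/97; 26/97 + 30/97 = 56/97; 41/97 + 56/97 = 1. Resulting codeword lengths (in the order the probabilities were given): (3, 3, 2, 2, 2). L_avg = sum(p_i * l_i) = 15/97*3 + 11/97*3 + 25/97*2 + 30/97*2 + 16/97*2 = 220/97 = 2.268

2.268 bits


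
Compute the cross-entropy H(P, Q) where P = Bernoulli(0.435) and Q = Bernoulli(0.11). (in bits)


H(P,Q) = -p*log2(q) - (1-p)*log2(1-q). -0.435*log2(0.11) = 1.385225; -0.565*log2(0.89) = 0.094989. H(P,Q) = 1.385225 + 0.094989 = 1.4802

1.4802 bits


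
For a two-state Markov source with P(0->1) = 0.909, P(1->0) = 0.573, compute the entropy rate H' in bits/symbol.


Stationary distribution: pi_0 = p10/(p01+p10) = 0.3866, pi_1 = 0.6134. Entropy rate H' = pi_0*H(p01) + pi_1*H(p10) = 0.3866*0.4398 + 0.6134*0.9846 = 0.7739

0.7739 bits/symbol


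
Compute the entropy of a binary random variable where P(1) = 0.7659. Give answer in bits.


H = -p*log2(p) - (1-p)*log2(1-p). -0.7659*log2(0.7659) = 0.294697; -0.2341*log2(0.2341) = 0.490393. H = 0.294697 + 0.490393 = 0.7851

0.7851 bits


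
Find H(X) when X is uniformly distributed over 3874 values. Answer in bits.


H = log2(n) = log2(3874) = 11.9196

11.9196 bits


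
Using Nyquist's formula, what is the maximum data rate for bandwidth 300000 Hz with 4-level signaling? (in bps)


Rate = 2 * B * log2(M) = 2 * 300000 * 2.0 = 1200000.0

1200000.0 bps


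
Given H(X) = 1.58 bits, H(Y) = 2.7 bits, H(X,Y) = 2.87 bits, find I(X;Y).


I(X;Y) = H(X) + H(Y) - H(X,Y) = 1.58 + 2.7 - 2.87 = 1.41

1.41 bits


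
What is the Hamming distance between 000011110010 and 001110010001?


Count differing positions: . . ^ ^ . ^ ^ . . . ^ ^ = 6 differences

6


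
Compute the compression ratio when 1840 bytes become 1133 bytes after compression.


Ratio = original / compressed = 1840 / 1133 = 1.624

1.624


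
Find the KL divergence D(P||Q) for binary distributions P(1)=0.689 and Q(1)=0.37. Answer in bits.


KL = p*log2(p/q) + (1-p)*log2((1-p)/(1-q)) = 0.689*log2(0.689/0.37) + 0.311*log2(0.311/0.63) = 0.3013

0.3013 bits


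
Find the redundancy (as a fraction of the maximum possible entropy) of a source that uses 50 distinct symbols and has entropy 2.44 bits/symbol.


H_max = log2(K) = log2(50) = 5.6439 bits/symbol. Redundancy = 1 - H/H_max = 1 - 2.44/5.6439 = 1 - 0.4323 = 0.5677

0.5677


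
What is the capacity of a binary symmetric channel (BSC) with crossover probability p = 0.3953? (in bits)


H(p) = -p*log2(p) - (1-p)*log2(1-p) = -0.3953*log2(0.3953) - 0.6047*log2(0.6047) = 0.529299 + 0.438836 = 0.9681. C = 1 - H(p) = 1 - 0.9681 = 0.0319

0.0319 bits


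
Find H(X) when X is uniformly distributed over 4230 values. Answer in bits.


H = log2(n) = log2(4230) = 12.0464

12.0464 bits


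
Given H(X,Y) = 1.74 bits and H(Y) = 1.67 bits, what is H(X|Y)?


H(X|Y) = H(X,Y) - H(Y) = 1.74 - 1.67 = 0.07

0.07 bits


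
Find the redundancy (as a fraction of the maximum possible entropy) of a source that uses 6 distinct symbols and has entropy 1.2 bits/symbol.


H_max = log2(K) = log2(6) = 2.585 bits/symbol. Redundancy = 1 - H/H_max = 1 - 1.2/2.585 = 1 - 0.4642 = 0.5358

0.5358


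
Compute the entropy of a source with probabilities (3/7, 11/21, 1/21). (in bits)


H = -sum(p_i * log2(p_i)). Terms: -(3/7)*log2(3/7) = 0.523882; -(11/21)*log2(11/21) = 0.488654; -(1/21)*log2(1/21) = 0.209158. H = 0.523882 + 0.488654 + 0.209158 = 1.2217

1.2217 bits


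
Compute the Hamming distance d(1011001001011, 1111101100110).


Count differing positions: . ^ . . ^ . . ^ . ^ ^ . ^ = 6 differences

6


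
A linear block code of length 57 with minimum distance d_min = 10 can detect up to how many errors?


Detection capability = d_min - 1 = 10 - 1 = 9

9 errors


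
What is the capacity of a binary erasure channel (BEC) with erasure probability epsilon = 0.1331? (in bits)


C = 1 - epsilon = 1 - 0.1331 = 0.8669

0.8669 bits


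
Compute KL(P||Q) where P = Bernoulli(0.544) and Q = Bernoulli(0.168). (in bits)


KL = p*log2(p/q) + (1-p)*log2((1-p)/(1-q)) = 0.544*log2(0.544/0.168) + 0.456*log2(0.456/0.832) = 0.5266

0.5266 bits


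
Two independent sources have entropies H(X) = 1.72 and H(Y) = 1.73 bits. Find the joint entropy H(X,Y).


For independent variables, H(X,Y) = H(X) + H(Y) = 1.72 + 1.73 = 3.45

3.45 bits


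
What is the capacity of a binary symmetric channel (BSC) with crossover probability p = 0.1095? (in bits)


H(p) = -p*log2(p) - (1-p)*log2(1-p) = -0.1095*log2(0.1095) - 0.8905*log2(0.8905) = 0.349414 + 0.148992 = 0.4984. C = 1 - H(p) = 1 - 0.4984 = 0.5016

0.5016 bits


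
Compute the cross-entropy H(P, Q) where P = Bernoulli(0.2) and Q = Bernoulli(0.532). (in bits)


H(P,Q) = -p*log2(q) - (1-p)*log2(1-q). -0.2*log2(0.532) = 0.182100; -0.8*log2(0.468) = 0.876336. H(P,Q) = 0.182100 + 0.876336 = 1.0584

1.0584 bits


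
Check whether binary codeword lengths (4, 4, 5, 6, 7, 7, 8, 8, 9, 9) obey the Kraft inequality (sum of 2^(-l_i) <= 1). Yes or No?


Kraft sum = sum(2^(-l_i)) = 0.1992, need <= 1. Result: satisfied (a binary prefix-free code with these lengths exists)

Yes


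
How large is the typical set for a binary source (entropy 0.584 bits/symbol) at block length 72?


log2|A_typical| = nH = 72 * 0.584 = 42.048, so |A_typical| ~ 2^42.048 = 4.547e+12

4.547e+12


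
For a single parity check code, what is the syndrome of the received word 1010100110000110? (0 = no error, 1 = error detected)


Syndrome = XOR of all bits = 1 XOR 0 XOR 1 XOR 0 XOR 1 XOR 0 XOR 0 XOR 1 XOR 1 XOR 0 XOR 0 XOR 0 XOR 0 XOR 1 XOR 1 XOR 0 = 1

1


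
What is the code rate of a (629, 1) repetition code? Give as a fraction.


Rate = k/n = 1/629

1/629


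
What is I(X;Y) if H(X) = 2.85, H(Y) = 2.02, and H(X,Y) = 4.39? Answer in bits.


I(X;Y) = H(X) + H(Y) - H(X,Y) = 2.85 + 2.02 - 4.39 = 0.48

0.48 bits


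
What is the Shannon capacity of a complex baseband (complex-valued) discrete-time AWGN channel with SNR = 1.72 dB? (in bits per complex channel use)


SNR_linear = 10^(1.72/10) = 1.4859; C = log2(1 + SNR_linear) = log2(1 + 1.4859) = 1.3138

1.3138 bits/channel use


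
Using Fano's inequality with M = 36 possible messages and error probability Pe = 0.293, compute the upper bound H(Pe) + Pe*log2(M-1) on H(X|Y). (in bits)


H(Pe) = -Pe*log2(Pe) - (1-Pe)*log2(1-Pe) = -0.293*log2(0.293) - 0.707*log2(0.707) = 0.518911 + 0.353654 = 0.8726. Pe*log2(M-1) = 0.293*log2(35) = 1.502880. Bound = H(Pe) + Pe*log2(M-1) = 0.518911 + 0.353654 + 1.502880 = 2.3754

2.3754 bits


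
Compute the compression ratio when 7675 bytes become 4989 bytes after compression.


Ratio = original / compressed = 7675 / 4989 = 1.5384

1.5384


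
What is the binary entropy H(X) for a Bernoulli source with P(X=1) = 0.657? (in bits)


H = -p*log2(p) - (1-p)*log2(1-p). -0.657*log2(0.657) = 0.398165; -0.343*log2(0.343) = 0.529496. H = 0.398165 + 0.529496 = 0.9277

0.9277 bits


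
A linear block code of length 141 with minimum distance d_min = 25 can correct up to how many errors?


Correction capability = floor((d-1)/2) = floor((25-1)/2) = 12

12 errors


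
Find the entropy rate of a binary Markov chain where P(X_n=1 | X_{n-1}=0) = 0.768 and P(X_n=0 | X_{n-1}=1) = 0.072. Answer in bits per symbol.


Stationary distribution: pi_0 = p10/(p01+p10) = 0.0857, pi_1 = 0.9143. Entropy rate H' = pi_0*H(p01) + pi_1*H(p10) = 0.0857*0.7815 + 0.9143*0.3733 = 0.4083

0.4083 bits/symbol


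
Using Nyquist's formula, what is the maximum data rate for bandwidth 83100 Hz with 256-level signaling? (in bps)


Rate = 2 * B * log2(M) = 2 * 83100 * 8.0 = 1329600.0

1329600.0 bps


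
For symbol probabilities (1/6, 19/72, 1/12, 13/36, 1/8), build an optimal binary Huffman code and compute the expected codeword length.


Huffman construction (repeatedly merge the two least-probable nodes; each merge adds 1 bit to every symbol beneath it): 1/12 + 1/8 = 5/24; 1/6 + 5/24 = 3/8; 19/72 + 13/36 = 5/8; 3/8 + 5/8 = 1. Resulting codeword lengths (in the order the probabilities were given): (2, 2, 3, 2, 3). L_avg = sum(p_i * l_i) = 1/6*2 + 19/72*2 + 1/12*3 + 13/36*2 + 1/8*3 = 53/24 = 2.2083

2.2083 bits


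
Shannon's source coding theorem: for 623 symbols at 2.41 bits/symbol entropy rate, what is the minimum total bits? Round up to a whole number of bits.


Minimum bits >= n * H = 623 * 2.41 = 1501.43, rounded up to a whole number of bits = 1502

1502 bits


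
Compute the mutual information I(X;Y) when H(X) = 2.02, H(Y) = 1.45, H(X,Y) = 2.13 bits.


I(X;Y) = H(X) + H(Y) - H(X,Y) = 2.02 + 1.45 - 2.13 = 1.34

1.34 bits


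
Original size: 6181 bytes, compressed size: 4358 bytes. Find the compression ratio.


Ratio = original / compressed = 6181 / 4358 = 1.4183

1.4183


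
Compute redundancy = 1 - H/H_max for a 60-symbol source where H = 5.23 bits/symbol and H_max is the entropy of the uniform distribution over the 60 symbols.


H_max = log2(K) = log2(60) = 5.9069 bits/symbol. Redundancy = 1 - H/H_max = 1 - 5.23/5.9069 = 1 - 0.8854 = 0.1146

0.1146


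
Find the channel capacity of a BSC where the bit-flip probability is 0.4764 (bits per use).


H(p) = -p*log2(p) - (1-p)*log2(1-p) = -0.4764*log2(0.4764) - 0.5236*log2(0.5236) = 0.509631 + 0.488761 = 0.9984. C = 1 - H(p) = 1 - 0.9984 = 0.0016

0.0016 bits


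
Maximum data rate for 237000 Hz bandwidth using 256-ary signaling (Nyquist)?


Rate = 2 * B * log2(M) = 2 * 237000 * 8.0 = 3792000.0

3792000.0 bps


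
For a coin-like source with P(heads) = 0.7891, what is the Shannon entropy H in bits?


H = -p*log2(p) - (1-p)*log2(1-p). -0.7891*log2(0.7891) = 0.269651; -0.2109*log2(0.2109) = 0.473548. H = 0.269651 + 0.473548 = 0.7432

0.7432 bits


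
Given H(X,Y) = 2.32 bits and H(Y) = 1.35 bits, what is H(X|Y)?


H(X|Y) = H(X,Y) - H(Y) = 2.32 - 1.35 = 0.97

0.97 bits


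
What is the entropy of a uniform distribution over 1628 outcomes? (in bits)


H = log2(n) = log2(1628) = 10.6689

10.6689 bits


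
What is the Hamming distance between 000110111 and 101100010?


Count differing positions: ^ . ^ . ^ . ^ . ^ = 5 differences

5


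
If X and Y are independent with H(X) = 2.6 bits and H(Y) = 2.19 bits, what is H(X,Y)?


For independent variables, H(X,Y) = H(X) + H(Y) = 2.6 + 2.19 = 4.79

4.79 bits


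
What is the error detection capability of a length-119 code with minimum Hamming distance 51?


Detection capability = d_min - 1 = 51 - 1 = 50

50 errors


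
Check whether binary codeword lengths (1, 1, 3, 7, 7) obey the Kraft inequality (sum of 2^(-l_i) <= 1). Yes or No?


Kraft sum = sum(2^(-l_i)) = 1.1406, need <= 1. Result: violated (a binary prefix-free code with these lengths cannot exist)

No


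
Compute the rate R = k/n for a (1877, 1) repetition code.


Rate = k/n = 1/1877

1/1877


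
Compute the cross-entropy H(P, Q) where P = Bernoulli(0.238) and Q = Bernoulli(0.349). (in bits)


H(P,Q) = -p*log2(q) - (1-p)*log2(1-q). -0.238*log2(0.349) = 0.361451; -0.762*log2(0.651) = 0.471884. H(P,Q) = 0.361451 + 0.471884 = 0.8333

0.8333 bits


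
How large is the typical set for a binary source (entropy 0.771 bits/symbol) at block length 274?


log2|A_typical| = nH = 274 * 0.771 = 211.254, so |A_typical| ~ 2^211.254 = 3.925e+63

3.925e+63


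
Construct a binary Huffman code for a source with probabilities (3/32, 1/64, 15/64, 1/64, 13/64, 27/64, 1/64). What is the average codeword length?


Huffman construction (repeatedly merge the two least-probable nodes; each merge adds 1 bit to every symbol beneath it): 1/64 + 1/64 = 1/32; 1/64 + 1/32 = 3/64; 3/64 + 3/32 = 9/64; 9/64 + 13/64 = 11/32; 15/64 + 11/32 = 37/64; 27/64 + 37/64 = 1. Resulting codeword lengths (in the order the probabilities were given): (4, 6, 2, 6, 3, 1, 5). L_avg = sum(p_i * l_i) = 3/32*4 + 1/64*6 + 15/64*2 + 1/64*6 + 13/64*3 + 27/64*1 + 1/64*5 = 137/64 = 2.1406

2.1406 bits


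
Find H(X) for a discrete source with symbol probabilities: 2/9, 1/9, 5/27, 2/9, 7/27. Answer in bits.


H = -sum(p_i * log2(p_i)). Terms: -(2/9)*log2(2/9) = 0.482206; -(1/9)*log2(1/9) = 0.352214; -(5/27)*log2(5/27) = 0.450548; -(2/9)*log2(2/9) = 0.482206; -(7/27)*log2(7/27) = 0.504916. H = 0.482206 + 0.352214 + 0.450548 + 0.482206 + 0.504916 = 2.2721

2.2721 bits


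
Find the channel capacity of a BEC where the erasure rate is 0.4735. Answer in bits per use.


C = 1 - epsilon = 1 - 0.4735 = 0.5265

0.5265 bits


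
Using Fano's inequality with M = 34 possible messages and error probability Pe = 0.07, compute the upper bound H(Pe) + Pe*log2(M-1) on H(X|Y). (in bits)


H(Pe) = -Pe*log2(Pe) - (1-Pe)*log2(1-Pe) = -0.07*log2(0.07) - 0.93*log2(0.93) = 0.268555 + 0.097369 = 0.3659. Pe*log2(M-1) = 0.07*log2(33) = 0.353108. Bound = H(Pe) + Pe*log2(M-1) = 0.268555 + 0.097369 + 0.353108 = 0.719

0.719 bits


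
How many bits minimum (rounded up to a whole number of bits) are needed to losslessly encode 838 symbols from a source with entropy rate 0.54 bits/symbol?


Minimum bits >= n * H = 838 * 0.54 = 452.52, rounded up to a whole number of bits = 453

453 bits


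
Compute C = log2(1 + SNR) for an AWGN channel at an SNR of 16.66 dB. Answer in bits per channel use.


SNR_linear = 10^(16.66/10) = 46.3447; C = log2(1 + SNR_linear) = log2(1 + 46.3447) = 5.5651

5.5651 bits/channel use


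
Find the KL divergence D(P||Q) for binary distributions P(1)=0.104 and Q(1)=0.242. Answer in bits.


KL = p*log2(p/q) + (1-p)*log2((1-p)/(1-q)) = 0.104*log2(0.104/0.242) + 0.896*log2(0.896/0.758) = 0.0895

0.0895 bits


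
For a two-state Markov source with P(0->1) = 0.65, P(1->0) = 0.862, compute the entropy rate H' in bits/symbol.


Stationary distribution: pi_0 = p10/(p01+p10) = 0.5701, pi_1 = 0.4299. Entropy rate H' = pi_0*H(p01) + pi_1*H(p10) = 0.5701*0.9341 + 0.4299*0.579 = 0.7814

0.7814 bits/symbol


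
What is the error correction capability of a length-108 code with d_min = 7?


Correction capability = floor((d-1)/2) = floor((7-1)/2) = 3

3 errors


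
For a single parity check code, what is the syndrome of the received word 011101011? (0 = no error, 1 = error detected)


Syndrome = XOR of all bits = 0 XOR 1 XOR 1 XOR 1 XOR 0 XOR 1 XOR 0 XOR 1 XOR 1 = 0

0


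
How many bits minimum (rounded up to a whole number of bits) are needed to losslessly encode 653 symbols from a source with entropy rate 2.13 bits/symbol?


Minimum bits >= n * H = 653 * 2.13 = 1390.89, rounded up to a whole number of bits = 1391

1391 bits


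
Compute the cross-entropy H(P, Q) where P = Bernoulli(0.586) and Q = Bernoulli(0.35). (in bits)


H(P,Q) = -p*log2(q) - (1-p)*log2(1-q). -0.586*log2(0.35) = 0.887540; -0.414*log2(0.65) = 0.257296. H(P,Q) = 0.887540 + 0.257296 = 1.1448

1.1448 bits


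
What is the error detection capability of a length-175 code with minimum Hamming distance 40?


Detection capability = d_min - 1 = 40 - 1 = 39

39 errors


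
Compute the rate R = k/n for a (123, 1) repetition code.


Rate = k/n = 1/123

1/123


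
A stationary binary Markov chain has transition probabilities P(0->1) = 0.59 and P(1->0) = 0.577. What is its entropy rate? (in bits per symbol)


Stationary distribution: pi_0 = p10/(p01+p10) = 0.4944, pi_1 = 0.5056. Entropy rate H' = pi_0*H(p01) + pi_1*H(p10) = 0.4944*0.9765 + 0.5056*0.9828 = 0.9797

0.9797 bits/symbol


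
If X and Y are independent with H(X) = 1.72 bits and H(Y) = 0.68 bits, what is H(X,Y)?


For independent variables, H(X,Y) = H(X) + H(Y) = 1.72 + 0.68 = 2.4

2.4 bits


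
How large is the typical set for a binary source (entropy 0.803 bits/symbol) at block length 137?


log2|A_typical| = nH = 137 * 0.803 = 110.011, so |A_typical| ~ 2^110.011 = 1.308e+33

1.308e+33


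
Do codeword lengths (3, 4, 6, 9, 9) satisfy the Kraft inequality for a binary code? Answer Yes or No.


Kraft sum = sum(2^(-l_i)) = 0.207, need <= 1. Result: satisfied (a binary prefix-free code with these lengths exists)

Yes


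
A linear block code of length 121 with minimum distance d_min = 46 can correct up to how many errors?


Correction capability = floor((d-1)/2) = floor((46-1)/2) = 22

22 errors


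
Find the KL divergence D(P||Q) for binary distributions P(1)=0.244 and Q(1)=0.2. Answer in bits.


KL = p*log2(p/q) + (1-p)*log2((1-p)/(1-q)) = 0.244*log2(0.244/0.2) + 0.756*log2(0.756/0.8) = 0.0083

0.0083 bits


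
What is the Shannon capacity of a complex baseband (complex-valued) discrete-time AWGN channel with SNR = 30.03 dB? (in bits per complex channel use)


SNR_linear = 10^(30.03/10) = 1006.9317; C = log2(1 + SNR_linear) = log2(1 + 1006.9317) = 9.9772

9.9772 bits/channel use


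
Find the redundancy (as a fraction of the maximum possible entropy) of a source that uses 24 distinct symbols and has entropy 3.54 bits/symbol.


H_max = log2(K) = log2(24) = 4.585 bits/symbol. Redundancy = 1 - H/H_max = 1 - 3.54/4.585 = 1 - 0.7721 = 0.2279

0.2279


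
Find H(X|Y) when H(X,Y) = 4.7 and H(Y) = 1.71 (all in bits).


H(X|Y) = H(X,Y) - H(Y) = 4.7 - 1.71 = 2.99

2.99 bits


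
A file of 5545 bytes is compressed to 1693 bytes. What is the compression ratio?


Ratio = original / compressed = 5545 / 1693 = 3.2753

3.2753


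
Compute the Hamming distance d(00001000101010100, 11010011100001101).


Count differing positions: ^ ^ . ^ ^ . ^ ^ . . ^ . ^ ^ . . ^ = 10 differences

10


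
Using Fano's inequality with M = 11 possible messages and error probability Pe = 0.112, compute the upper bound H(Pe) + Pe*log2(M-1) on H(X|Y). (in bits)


H(Pe) = -Pe*log2(Pe) - (1-Pe)*log2(1-Pe) = -0.112*log2(0.112) - 0.888*log2(0.888) = 0.353744 + 0.152175 = 0.5059. Pe*log2(M-1) = 0.112*log2(10) = 0.372056. Bound = H(Pe) + Pe*log2(M-1) = 0.353744 + 0.152175 + 0.372056 = 0.878

0.878 bits


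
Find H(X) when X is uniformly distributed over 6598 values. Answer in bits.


H = log2(n) = log2(6598) = 12.6878

12.6878 bits


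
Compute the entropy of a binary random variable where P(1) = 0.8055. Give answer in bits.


H = -p*log2(p) - (1-p)*log2(1-p). -0.8055*log2(0.8055) = 0.251351; -0.1945*log2(0.1945) = 0.459440. H = 0.251351 + 0.459440 = 0.7108

0.7108 bits


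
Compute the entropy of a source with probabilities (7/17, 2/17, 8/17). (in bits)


H = -sum(p_i * log2(p_i)). Terms: -(7/17)*log2(7/17) = 0.527103; -(2/17)*log2(2/17) = 0.363231; -(8/17)*log2(8/17) = 0.511747. H = 0.527103 + 0.363231 + 0.511747 = 1.4021

1.4021 bits


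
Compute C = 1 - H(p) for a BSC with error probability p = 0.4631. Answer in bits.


H(p) = -p*log2(p) - (1-p)*log2(1-p) = -0.4631*log2(0.4631) - 0.5369*log2(0.5369) = 0.514321 + 0.481747 = 0.9961. C = 1 - H(p) = 1 - 0.9961 = 0.0039

0.0039 bits


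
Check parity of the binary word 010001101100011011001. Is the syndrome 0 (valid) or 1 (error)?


Syndrome = XOR of all bits = 0 XOR 1 XOR 0 XOR 0 XOR 0 XOR 1 XOR 1 XOR 0 XOR 1 XOR 1 XOR 0 XOR 0 XOR 0 XOR 1 XOR 1 XOR 0 XOR 1 XOR 1 XOR 0 XOR 0 XOR 1 = 0

0


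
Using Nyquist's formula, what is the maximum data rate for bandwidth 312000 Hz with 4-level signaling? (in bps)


Rate = 2 * B * log2(M) = 2 * 312000 * 2.0 = 1248000.0

1248000.0 bps
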